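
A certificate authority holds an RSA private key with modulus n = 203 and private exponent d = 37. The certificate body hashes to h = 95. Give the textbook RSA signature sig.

102

h^2 ≡ 95^2 = 9025 ≡ 93
h^4 ≡ 93^2 = 8649 ≡ 123
h^8 ≡ 123^2 = 15129 ≡ 107
h^16 ≡ 107^2 = 11449 ≡ 81
h^32 ≡ 81^2 = 6561 ≡ 65
37 = 32 + 4 + 1, so h^37 ≡ 65·123·95 ≡ 102 (mod 203)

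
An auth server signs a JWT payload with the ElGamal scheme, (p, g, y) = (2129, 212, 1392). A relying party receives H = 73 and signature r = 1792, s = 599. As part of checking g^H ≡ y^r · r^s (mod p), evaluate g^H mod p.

547

212^73 mod 2129 = 547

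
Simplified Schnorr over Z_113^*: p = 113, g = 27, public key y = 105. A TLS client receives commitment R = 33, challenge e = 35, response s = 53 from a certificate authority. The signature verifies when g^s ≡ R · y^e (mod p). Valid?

yes

g^s mod p:
Squares mod 113: 27^1≡27, 27^2≡51, 27^4≡2, 27^8≡4, 27^16≡16, 27^32≡30
53 = 32 + 16 + 4 + 1, so 27^53 ≡ 30·16·2·27 ≡ 43 (mod 113)
R · y^e mod p:
Squares mod 113: 105^1≡105, 105^2≡64, 105^4≡28, 105^8≡106, 105^16≡49, 105^32≡28
35 = 32 + 2 + 1, so 105^35 ≡ 28·64·105 ≡ 15 (mod 113)
33·15 = 495 ≡ 43 (mod 113)
43 ≡ 43 (mod 113); signature holds.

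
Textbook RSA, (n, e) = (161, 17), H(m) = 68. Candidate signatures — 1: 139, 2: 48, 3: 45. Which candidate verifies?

Candidate 1: Squares mod 161: 139^1≡139, 139^2≡1, 139^4≡1, 139^8≡1, 139^16≡1; 17 = 16 + 1, so 139^17 ≡ 1·139 ≡ 139 (mod 161)
Candidate 2: Squares mod 161: 48^1≡48, 48^2≡50, 48^4≡85, 48^8≡141, 48^16≡78; 17 = 16 + 1, so 48^17 ≡ 78·48 ≡ 41 (mod 161)
Candidate 3: Squares mod 161: 45^1≡45, 45^2≡93, 45^4≡116, 45^8≡93, 45^16≡116; 17 = 16 + 1, so 45^17 ≡ 116·45 ≡ 68 (mod 161)
  → matches H(m) = 68

3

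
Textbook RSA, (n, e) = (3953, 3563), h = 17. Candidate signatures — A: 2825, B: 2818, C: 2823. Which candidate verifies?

B

Candidate A: Squares mod 3953: 2825^1≡2825, 2825^2≡3471, 2825^4≡3050, 2825^8≡1091, 2825^16≡428, 2825^32≡1346, 2825^64≡1242, 2825^128≡894, 2825^256≡730, 2825^512≡3198, 2825^1024≡793, 2825^2048≡322; 3563 = 2048 + 1024 + 256 + 128 + 64 + 32 + 8 + 2 + 1, so 2825^3563 ≡ 322·793·730·894·1242·1346·1091·3471·2825 ≡ 731 (mod 3953)
Candidate B: Squares mod 3953: 2818^1≡2818, 2818^2≡3500, 2818^4≡3606, 2818^8≡1819, 2818^16≡100, 2818^32≡2094, 2818^64≡959, 2818^128≡2585, 2818^256≡1655, 2818^512≡3549, 2818^1024≡1143, 2818^2048≡1959; 3563 = 2048 + 1024 + 256 + 128 + 64 + 32 + 8 + 2 + 1, so 2818^3563 ≡ 1959·1143·1655·2585·959·2094·1819·3500·2818 ≡ 17 (mod 3953)
  → matches h = 17
Candidate C: Squares mod 3953: 2823^1≡2823, 2823^2≡81, 2823^4≡2608, 2823^8≡2504, 2823^16≡558, 2823^32≡3030, 2823^64≡2034, 2823^128≡2318, 2823^256≡997, 2823^512≡1806, 2823^1024≡411, 2823^2048≡2895; 3563 = 2048 + 1024 + 256 + 128 + 64 + 32 + 8 + 2 + 1, so 2823^3563 ≡ 2895·411·997·2318·2034·3030·2504·81·2823 ≡ 1824 (mod 3953)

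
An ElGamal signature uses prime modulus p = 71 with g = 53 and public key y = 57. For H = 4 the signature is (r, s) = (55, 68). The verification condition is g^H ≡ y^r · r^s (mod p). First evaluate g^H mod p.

38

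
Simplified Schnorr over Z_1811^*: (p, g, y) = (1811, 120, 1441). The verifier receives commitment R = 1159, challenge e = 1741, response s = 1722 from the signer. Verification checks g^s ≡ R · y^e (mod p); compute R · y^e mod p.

Squares mod 1811: 1441^1≡1441, 1441^2≡1075, 1441^4≡207, 1441^8≡1196, 1441^16≡1537, 1441^32≡825, 1441^64≡1500, 1441^128≡738, 1441^256≡1344, 1441^512≡769, 1441^1024≡975
1741 = 1024 + 512 + 128 + 64 + 8 + 4 + 1, so 1441^1741 ≡ 975·769·738·1500·1196·207·1441 ≡ 849 (mod 1811)
R · y^e ≡ 1159·849 = 983991 ≡ 618 (mod 1811)

618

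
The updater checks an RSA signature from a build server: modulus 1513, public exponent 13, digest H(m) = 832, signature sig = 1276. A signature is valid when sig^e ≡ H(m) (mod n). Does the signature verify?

does not verify

sig^2 ≡ 1276^2 = 1628176 ≡ 188
sig^4 ≡ 188^2 = 35344 ≡ 545
sig^8 ≡ 545^2 = 297025 ≡ 477
13 = 8 + 4 + 1, so sig^13 ≡ 477·545·1276 ≡ 681 (mod 1513)
681 ≠ 832, so verification fails.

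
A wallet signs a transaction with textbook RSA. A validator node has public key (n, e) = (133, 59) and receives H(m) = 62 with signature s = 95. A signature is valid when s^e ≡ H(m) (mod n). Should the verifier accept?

s^2 ≡ 95^2 = 9025 ≡ 114
s^4 ≡ 114^2 = 12996 ≡ 95
s^8 ≡ 95^2 = 9025 ≡ 114
s^16 ≡ 114^2 = 12996 ≡ 95
s^32 ≡ 95^2 = 9025 ≡ 114
59 = 32 + 16 + 8 + 2 + 1, so s^59 ≡ 114·95·114·114·95 ≡ 114 (mod 133)
The recovered value 114 does not match the digest 62.

reject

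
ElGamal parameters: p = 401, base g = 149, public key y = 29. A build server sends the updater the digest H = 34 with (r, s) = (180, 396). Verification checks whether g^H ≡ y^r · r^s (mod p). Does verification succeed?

fails

Left side g^H mod p:
Squares mod 401: 149^1≡149, 149^2≡146, 149^4≡63, 149^8≡360, 149^16≡77, 149^32≡315
34 = 32 + 2, so 149^34 ≡ 315·146 ≡ 276 (mod 401)
Right side y^r · r^s mod p:
Squares mod 401: 29^1≡29, 29^2≡39, 29^4≡318, 29^8≡72, 29^16≡372, 29^32≡39, 29^64≡318, 29^128≡72
180 = 128 + 32 + 16 + 4, so 29^180 ≡ 72·39·372·318 ≡ 1 (mod 401)
Squares mod 401: 180^1≡180, 180^2≡320, 180^4≡145, 180^8≡173, 180^16≡255, 180^32≡63, 180^64≡360, 180^128≡77, 180^256≡315
396 = 256 + 128 + 8 + 4, so 180^396 ≡ 315·77·173·145 ≡ 177 (mod 401)
1·177 = 177 ≡ 177 (mod 401)
276 ≠ 177, so verification fails.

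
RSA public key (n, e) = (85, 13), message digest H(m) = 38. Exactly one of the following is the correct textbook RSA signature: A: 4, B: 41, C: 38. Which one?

Candidate A: Squares mod 85: 4^1≡4, 4^2≡16, 4^4≡1, 4^8≡1; 13 = 8 + 4 + 1, so 4^13 ≡ 1·1·4 ≡ 4 (mod 85)
Candidate B: Squares mod 85: 41^1≡41, 41^2≡66, 41^4≡21, 41^8≡16; 13 = 8 + 4 + 1, so 41^13 ≡ 16·21·41 ≡ 6 (mod 85)
Candidate C: Squares mod 85: 38^1≡38, 38^2≡84, 38^4≡1, 38^8≡1; 13 = 8 + 4 + 1, so 38^13 ≡ 1·1·38 ≡ 38 (mod 85)
  → matches H(m) = 38

C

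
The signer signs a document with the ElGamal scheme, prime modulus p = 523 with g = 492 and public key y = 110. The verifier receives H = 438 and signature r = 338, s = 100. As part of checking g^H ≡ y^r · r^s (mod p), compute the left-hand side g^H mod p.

369

Squares mod 523: 492^1≡492, 492^2≡438, 492^4≡426, 492^8≡518, 492^16≡25, 492^32≡102, 492^64≡467, 492^128≡521, 492^256≡4
438 = 256 + 128 + 32 + 16 + 4 + 2, so 492^438 ≡ 4·521·102·25·426·438 ≡ 369 (mod 523)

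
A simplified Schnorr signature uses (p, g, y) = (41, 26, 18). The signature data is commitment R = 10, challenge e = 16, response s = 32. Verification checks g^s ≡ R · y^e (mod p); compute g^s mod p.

Squares mod 41: 26^1≡26, 26^2≡20, 26^4≡31, 26^8≡18, 26^16≡37, 26^32≡16
26^32 ≡ 16 (mod 41)

16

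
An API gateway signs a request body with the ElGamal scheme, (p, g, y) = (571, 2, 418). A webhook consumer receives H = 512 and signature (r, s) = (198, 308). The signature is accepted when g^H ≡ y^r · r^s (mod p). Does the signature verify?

Left side g^H mod p:
Squares mod 571: 2^1≡2, 2^2≡4, 2^4≡16, 2^8≡256, 2^16≡442, 2^32≡82, 2^64≡443, 2^128≡396, 2^256≡362, 2^512≡285
2^512 ≡ 285 (mod 571)
Right side y^r · r^s mod p:
Squares mod 571: 418^1≡418, 418^2≡569, 418^4≡4, 418^8≡16, 418^16≡256, 418^32≡442, 418^64≡82, 418^128≡443
198 = 128 + 64 + 4 + 2, so 418^198 ≡ 443·82·4·569 ≡ 31 (mod 571)
Squares mod 571: 198^1≡198, 198^2≡376, 198^4≡339, 198^8≡150, 198^16≡231, 198^32≡258, 198^64≡328, 198^128≡236, 198^256≡309
308 = 256 + 32 + 16 + 4, so 198^308 ≡ 309·258·231·339 ≡ 396 (mod 571)
31·396 = 12276 ≡ 285 (mod 571)
285 ≡ 285 (mod 571), so the signature is genuine.

verifies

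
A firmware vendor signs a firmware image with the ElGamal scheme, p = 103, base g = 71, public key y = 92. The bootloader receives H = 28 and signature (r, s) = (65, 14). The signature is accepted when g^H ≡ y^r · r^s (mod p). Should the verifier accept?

Left side g^H mod p:
Squares mod 103: 71^1≡71, 71^2≡97, 71^4≡36, 71^8≡60, 71^16≡98
28 = 16 + 8 + 4, so 71^28 ≡ 98·60·36 ≡ 15 (mod 103)
Right side y^r · r^s mod p:
Squares mod 103: 92^1≡92, 92^2≡18, 92^4≡15, 92^8≡19, 92^16≡52, 92^32≡26, 92^64≡58
65 = 64 + 1, so 92^65 ≡ 58·92 ≡ 83 (mod 103)
Squares mod 103: 65^1≡65, 65^2≡2, 65^4≡4, 65^8≡16
14 = 8 + 4 + 2, so 65^14 ≡ 16·4·2 ≡ 25 (mod 103)
83·25 = 2075 ≡ 15 (mod 103)
15 ≡ 15 (mod 103), so the signature is genuine.

accept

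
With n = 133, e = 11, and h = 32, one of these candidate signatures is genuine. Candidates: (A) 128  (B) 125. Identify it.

A

Candidate A: 128^2 = 16384 ≡ 25; 128^4 ≡ 25^2 = 625 ≡ 93; 128^8 ≡ 93^2 = 8649 ≡ 4; 11 = 8 + 2 + 1, so 128^11 ≡ 4·25·128 ≡ 32 (mod 133)
  → matches h = 32
Candidate B: 125^2 = 15625 ≡ 64; 125^4 ≡ 64^2 = 4096 ≡ 106; 125^8 ≡ 106^2 = 11236 ≡ 64; 11 = 8 + 2 + 1, so 125^11 ≡ 64·64·125 ≡ 83 (mod 133)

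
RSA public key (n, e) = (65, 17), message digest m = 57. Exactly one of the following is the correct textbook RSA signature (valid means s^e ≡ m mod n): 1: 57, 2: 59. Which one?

1

Candidate 1: 57^17 mod 65 = 57
  → matches m = 57
Candidate 2: 59^17 mod 65 = 24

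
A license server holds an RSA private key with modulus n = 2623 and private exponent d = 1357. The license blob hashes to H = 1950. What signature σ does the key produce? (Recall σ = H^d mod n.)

Squares mod 2623: H^1≡1950, H^2≡1773, H^4≡1175, H^8≡927, H^16≡1608, H^32≡2009, H^64≡1907, H^128≡1171, H^256≡2035, H^512≡2131, H^1024≡748
1357 = 1024 + 256 + 64 + 8 + 4 + 1, so H^1357 ≡ 748·2035·1907·927·1175·1950 ≡ 2202 (mod 2623)

2202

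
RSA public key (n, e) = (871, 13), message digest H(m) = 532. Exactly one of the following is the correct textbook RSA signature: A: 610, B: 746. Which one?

Candidate A: 610^2 = 372100 ≡ 183; 610^4 ≡ 183^2 = 33489 ≡ 391; 610^8 ≡ 391^2 = 152881 ≡ 456; 13 = 8 + 4 + 1, so 610^13 ≡ 456·391·610 ≡ 532 (mod 871)
  → matches H(m) = 532
Candidate B: 746^2 = 556516 ≡ 818; 746^4 ≡ 818^2 = 669124 ≡ 196; 746^8 ≡ 196^2 = 38416 ≡ 92; 13 = 8 + 4 + 1, so 746^13 ≡ 92·196·746 ≡ 148 (mod 871)

A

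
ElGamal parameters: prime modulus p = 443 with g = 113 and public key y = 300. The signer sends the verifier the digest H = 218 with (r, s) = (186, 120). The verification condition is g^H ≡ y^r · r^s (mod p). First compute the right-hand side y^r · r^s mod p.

Squares mod 443: 300^1≡300, 300^2≡71, 300^4≡168, 300^8≡315, 300^16≡436, 300^32≡49, 300^64≡186, 300^128≡42
186 = 128 + 32 + 16 + 8 + 2, so 300^186 ≡ 42·49·436·315·71 ≡ 166 (mod 443)
Squares mod 443: 186^1≡186, 186^2≡42, 186^4≡435, 186^8≡64, 186^16≡109, 186^32≡363, 186^64≡198
120 = 64 + 32 + 16 + 8, so 186^120 ≡ 198·363·109·64 ≡ 308 (mod 443)
y^r · r^s ≡ 166·308 = 51128 ≡ 183 (mod 443)

183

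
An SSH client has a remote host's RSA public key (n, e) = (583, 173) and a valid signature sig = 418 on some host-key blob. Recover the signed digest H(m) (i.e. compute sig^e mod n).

Squares mod 583: sig^1≡418, sig^2≡407, sig^4≡77, sig^8≡99, sig^16≡473, sig^32≡440, sig^64≡44, sig^128≡187
173 = 128 + 32 + 8 + 4 + 1, so sig^173 ≡ 187·440·99·77·418 ≡ 77 (mod 583)

77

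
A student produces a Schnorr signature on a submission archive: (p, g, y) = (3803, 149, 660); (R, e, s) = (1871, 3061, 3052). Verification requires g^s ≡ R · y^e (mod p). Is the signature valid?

g^s mod p:
149^3052 mod 3803 = 1690
R · y^e mod p:
660^3061 mod 3803 = 381
1871·381 = 712851 ≡ 1690 (mod 3803)
1690 ≡ 1690 (mod 3803); signature holds.

valid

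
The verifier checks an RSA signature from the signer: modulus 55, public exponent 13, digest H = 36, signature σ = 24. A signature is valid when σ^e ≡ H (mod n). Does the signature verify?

σ^2 ≡ 24^2 = 576 ≡ 26
σ^4 ≡ 26^2 = 676 ≡ 16
σ^8 ≡ 16^2 = 256 ≡ 36
13 = 8 + 4 + 1, so σ^13 ≡ 36·16·24 ≡ 19 (mod 55)
σ^13 mod 55 = 19, but H = 36.

does not verify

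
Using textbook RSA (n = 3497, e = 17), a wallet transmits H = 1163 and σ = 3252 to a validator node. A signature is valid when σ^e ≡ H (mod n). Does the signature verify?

verifies

σ^2 ≡ 3252^2 = 10575504 ≡ 576
σ^4 ≡ 576^2 = 331776 ≡ 3058
σ^8 ≡ 3058^2 = 9351364 ≡ 386
σ^16 ≡ 386^2 = 148996 ≡ 2122
17 = 16 + 1, so σ^17 ≡ 2122·3252 ≡ 1163 (mod 3497)
Since 1163 equals the digest 1163, verification succeeds.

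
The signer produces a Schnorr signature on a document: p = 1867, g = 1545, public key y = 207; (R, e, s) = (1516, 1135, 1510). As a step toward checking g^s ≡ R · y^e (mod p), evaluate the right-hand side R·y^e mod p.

1679

207^2 = 42849 ≡ 1775
207^4 ≡ 1775^2 = 3150625 ≡ 996
207^8 ≡ 996^2 = 992016 ≡ 639
207^16 ≡ 639^2 = 408321 ≡ 1315
207^32 ≡ 1315^2 = 1729225 ≡ 383
207^64 ≡ 383^2 = 146689 ≡ 1063
207^128 ≡ 1063^2 = 1129969 ≡ 434
207^256 ≡ 434^2 = 188356 ≡ 1656
207^512 ≡ 1656^2 = 2742336 ≡ 1580
207^1024 ≡ 1580^2 = 2496400 ≡ 221
1135 = 1024 + 64 + 32 + 8 + 4 + 2 + 1, so 207^1135 ≡ 221·1063·383·639·996·1775·207 ≡ 325 (mod 1867)
R · y^e ≡ 1516·325 = 492700 ≡ 1679 (mod 1867)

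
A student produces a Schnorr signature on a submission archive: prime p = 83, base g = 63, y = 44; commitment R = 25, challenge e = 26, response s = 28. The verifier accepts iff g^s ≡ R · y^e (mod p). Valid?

g^s mod p:
63^2 = 3969 ≡ 68
63^4 ≡ 68^2 = 4624 ≡ 59
63^8 ≡ 59^2 = 3481 ≡ 78
63^16 ≡ 78^2 = 6084 ≡ 25
28 = 16 + 8 + 4, so 63^28 ≡ 25·78·59 ≡ 12 (mod 83)
R · y^e mod p:
44^2 = 1936 ≡ 27
44^4 ≡ 27^2 = 729 ≡ 65
44^8 ≡ 65^2 = 4225 ≡ 75
44^16 ≡ 75^2 = 5625 ≡ 64
26 = 16 + 8 + 2, so 44^26 ≡ 64·75·27 ≡ 37 (mod 83)
25·37 = 925 ≡ 12 (mod 83)
12 ≡ 12 (mod 83); signature holds.

yes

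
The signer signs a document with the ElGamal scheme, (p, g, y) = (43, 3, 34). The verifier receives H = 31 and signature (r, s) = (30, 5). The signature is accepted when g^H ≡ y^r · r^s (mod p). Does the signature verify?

verifies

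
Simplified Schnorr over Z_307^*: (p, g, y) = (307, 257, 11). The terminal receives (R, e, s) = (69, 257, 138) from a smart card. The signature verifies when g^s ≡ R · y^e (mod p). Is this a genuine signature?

g^s mod p:
257^2 = 66049 ≡ 44
257^4 ≡ 44^2 = 1936 ≡ 94
257^8 ≡ 94^2 = 8836 ≡ 240
257^16 ≡ 240^2 = 57600 ≡ 191
257^32 ≡ 191^2 = 36481 ≡ 255
257^64 ≡ 255^2 = 65025 ≡ 248
257^128 ≡ 248^2 = 61504 ≡ 104
138 = 128 + 8 + 2, so 257^138 ≡ 104·240·44 ≡ 101 (mod 307)
R · y^e mod p:
11^2 = 121
11^4 ≡ 121^2 = 14641 ≡ 212
11^8 ≡ 212^2 = 44944 ≡ 122
11^16 ≡ 122^2 = 14884 ≡ 148
11^32 ≡ 148^2 = 21904 ≡ 107
11^64 ≡ 107^2 = 11449 ≡ 90
11^128 ≡ 90^2 = 8100 ≡ 118
11^256 ≡ 118^2 = 13924 ≡ 109
257 = 256 + 1, so 11^257 ≡ 109·11 ≡ 278 (mod 307)
69·278 = 19182 ≡ 148 (mod 307)
101 ≠ 148; the check fails.

forged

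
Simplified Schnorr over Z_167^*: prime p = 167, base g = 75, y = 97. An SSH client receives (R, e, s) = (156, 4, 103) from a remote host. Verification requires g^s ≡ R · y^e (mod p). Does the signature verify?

does not verify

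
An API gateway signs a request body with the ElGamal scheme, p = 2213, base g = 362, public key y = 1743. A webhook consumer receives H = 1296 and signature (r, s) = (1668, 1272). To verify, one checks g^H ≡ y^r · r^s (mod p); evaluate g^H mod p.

362^2 = 131044 ≡ 477
362^4 ≡ 477^2 = 227529 ≡ 1803
362^8 ≡ 1803^2 = 3250809 ≡ 2125
362^16 ≡ 2125^2 = 4515625 ≡ 1105
362^32 ≡ 1105^2 = 1221025 ≡ 1662
362^64 ≡ 1662^2 = 2762244 ≡ 420
362^128 ≡ 420^2 = 176400 ≡ 1573
362^256 ≡ 1573^2 = 2474329 ≡ 195
362^512 ≡ 195^2 = 38025 ≡ 404
362^1024 ≡ 404^2 = 163216 ≡ 1667
1296 = 1024 + 256 + 16, so 362^1296 ≡ 1667·195·1105 ≡ 369 (mod 2213)

369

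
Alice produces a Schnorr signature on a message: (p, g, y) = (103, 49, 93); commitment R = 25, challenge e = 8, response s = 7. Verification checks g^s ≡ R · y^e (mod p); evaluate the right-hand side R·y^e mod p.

93^2 = 8649 ≡ 100
93^4 ≡ 100^2 = 10000 ≡ 9
93^8 ≡ 9^2 = 81
R · y^e ≡ 25·81 = 2025 ≡ 68 (mod 103)

68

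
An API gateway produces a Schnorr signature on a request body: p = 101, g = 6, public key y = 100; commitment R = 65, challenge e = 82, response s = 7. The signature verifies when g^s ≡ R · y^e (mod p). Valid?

yes

g^s mod p:
6^2 = 36
6^4 ≡ 36^2 = 1296 ≡ 84
7 = 4 + 2 + 1, so 6^7 ≡ 84·36·6 ≡ 65 (mod 101)
R · y^e mod p:
100^2 = 10000 ≡ 1
100^4 ≡ 1^2 = 1
100^8 ≡ 1^2 = 1
100^16 ≡ 1^2 = 1
100^32 ≡ 1^2 = 1
100^64 ≡ 1^2 = 1
82 = 64 + 16 + 2, so 100^82 ≡ 1·1·1 ≡ 1 (mod 101)
65·1 = 65 ≡ 65 (mod 101)
65 ≡ 65 (mod 101); signature holds.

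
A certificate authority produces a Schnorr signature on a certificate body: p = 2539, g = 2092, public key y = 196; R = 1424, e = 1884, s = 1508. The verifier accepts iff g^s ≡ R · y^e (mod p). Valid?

yes

g^s mod p:
2092^2 = 4376464 ≡ 1767
2092^4 ≡ 1767^2 = 3122289 ≡ 1858
2092^8 ≡ 1858^2 = 3452164 ≡ 1663
2092^16 ≡ 1663^2 = 2765569 ≡ 598
2092^32 ≡ 598^2 = 357604 ≡ 2144
2092^64 ≡ 2144^2 = 4596736 ≡ 1146
2092^128 ≡ 1146^2 = 1313316 ≡ 653
2092^256 ≡ 653^2 = 426409 ≡ 2396
2092^512 ≡ 2396^2 = 5740816 ≡ 137
2092^1024 ≡ 137^2 = 18769 ≡ 996
1508 = 1024 + 256 + 128 + 64 + 32 + 4, so 2092^1508 ≡ 996·2396·653·1146·2144·1858 ≡ 518 (mod 2539)
R · y^e mod p:
196^2 = 38416 ≡ 331
196^4 ≡ 331^2 = 109561 ≡ 384
196^8 ≡ 384^2 = 147456 ≡ 194
196^16 ≡ 194^2 = 37636 ≡ 2090
196^32 ≡ 2090^2 = 4368100 ≡ 1020
196^64 ≡ 1020^2 = 1040400 ≡ 1949
196^128 ≡ 1949^2 = 3798601 ≡ 257
196^256 ≡ 257^2 = 66049 ≡ 35
196^512 ≡ 35^2 = 1225
196^1024 ≡ 1225^2 = 1500625 ≡ 76
1884 = 1024 + 512 + 256 + 64 + 16 + 8 + 4, so 196^1884 ≡ 76·1225·35·1949·2090·194·384 ≡ 710 (mod 2539)
1424·710 = 1011040 ≡ 518 (mod 2539)
518 ≡ 518 (mod 2539); signature holds.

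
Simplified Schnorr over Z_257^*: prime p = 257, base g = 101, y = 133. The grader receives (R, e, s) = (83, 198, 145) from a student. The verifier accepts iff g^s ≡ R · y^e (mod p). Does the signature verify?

verifies

g^s mod p:
101^2 = 10201 ≡ 178
101^4 ≡ 178^2 = 31684 ≡ 73
101^8 ≡ 73^2 = 5329 ≡ 189
101^16 ≡ 189^2 = 35721 ≡ 255
101^32 ≡ 255^2 = 65025 ≡ 4
101^64 ≡ 4^2 = 16
101^128 ≡ 16^2 = 256
145 = 128 + 16 + 1, so 101^145 ≡ 256·255·101 ≡ 202 (mod 257)
R · y^e mod p:
133^2 = 17689 ≡ 213
133^4 ≡ 213^2 = 45369 ≡ 137
133^8 ≡ 137^2 = 18769 ≡ 8
133^16 ≡ 8^2 = 64
133^32 ≡ 64^2 = 4096 ≡ 241
133^64 ≡ 241^2 = 58081 ≡ 256
133^128 ≡ 256^2 = 65536 ≡ 1
198 = 128 + 64 + 4 + 2, so 133^198 ≡ 1·256·137·213 ≡ 117 (mod 257)
83·117 = 9711 ≡ 202 (mod 257)
202 ≡ 202 (mod 257); signature holds.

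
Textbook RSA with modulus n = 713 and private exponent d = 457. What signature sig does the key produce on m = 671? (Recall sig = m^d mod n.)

669

m^2 ≡ 671^2 = 450241 ≡ 338
m^4 ≡ 338^2 = 114244 ≡ 164
m^8 ≡ 164^2 = 26896 ≡ 515
m^16 ≡ 515^2 = 265225 ≡ 702
m^32 ≡ 702^2 = 492804 ≡ 121
m^64 ≡ 121^2 = 14641 ≡ 381
m^128 ≡ 381^2 = 145161 ≡ 422
m^256 ≡ 422^2 = 178084 ≡ 547
457 = 256 + 128 + 64 + 8 + 1, so m^457 ≡ 547·422·381·515·671 ≡ 669 (mod 713)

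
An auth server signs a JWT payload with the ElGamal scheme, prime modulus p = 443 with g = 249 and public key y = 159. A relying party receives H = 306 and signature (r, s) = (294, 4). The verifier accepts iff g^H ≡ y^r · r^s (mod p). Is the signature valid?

Left side g^H mod p:
249^2 = 62001 ≡ 424
249^4 ≡ 424^2 = 179776 ≡ 361
249^8 ≡ 361^2 = 130321 ≡ 79
249^16 ≡ 79^2 = 6241 ≡ 39
249^32 ≡ 39^2 = 1521 ≡ 192
249^64 ≡ 192^2 = 36864 ≡ 95
249^128 ≡ 95^2 = 9025 ≡ 165
249^256 ≡ 165^2 = 27225 ≡ 202
306 = 256 + 32 + 16 + 2, so 249^306 ≡ 202·192·39·424 ≡ 238 (mod 443)
Right side y^r · r^s mod p:
159^2 = 25281 ≡ 30
159^4 ≡ 30^2 = 900 ≡ 14
159^8 ≡ 14^2 = 196
159^16 ≡ 196^2 = 38416 ≡ 318
159^32 ≡ 318^2 = 101124 ≡ 120
159^64 ≡ 120^2 = 14400 ≡ 224
159^128 ≡ 224^2 = 50176 ≡ 117
159^256 ≡ 117^2 = 13689 ≡ 399
294 = 256 + 32 + 4 + 2, so 159^294 ≡ 399·120·14·30 ≡ 58 (mod 443)
294^2 = 86436 ≡ 51
294^4 ≡ 51^2 = 2601 ≡ 386
58·386 = 22388 ≡ 238 (mod 443)
238 ≡ 238 (mod 443), so the signature is genuine.

valid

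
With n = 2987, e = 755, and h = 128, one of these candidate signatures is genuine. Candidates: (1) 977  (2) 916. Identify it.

2

Candidate 1: 977^2 = 954529 ≡ 1676; 977^4 ≡ 1676^2 = 2808976 ≡ 1196; 977^8 ≡ 1196^2 = 1430416 ≡ 2630; 977^16 ≡ 2630^2 = 6916900 ≡ 1995; 977^32 ≡ 1995^2 = 3980025 ≡ 1341; 977^64 ≡ 1341^2 = 1798281 ≡ 107; 977^128 ≡ 107^2 = 11449 ≡ 2488; 977^256 ≡ 2488^2 = 6190144 ≡ 1080; 977^512 ≡ 1080^2 = 1166400 ≡ 1470; 755 = 512 + 128 + 64 + 32 + 16 + 2 + 1, so 977^755 ≡ 1470·2488·107·1341·1995·1676·977 ≡ 2307 (mod 2987)
Candidate 2: 916^2 = 839056 ≡ 2696; 916^4 ≡ 2696^2 = 7268416 ≡ 1045; 916^8 ≡ 1045^2 = 1092025 ≡ 1770; 916^16 ≡ 1770^2 = 3132900 ≡ 2524; 916^32 ≡ 2524^2 = 6370576 ≡ 2292; 916^64 ≡ 2292^2 = 5253264 ≡ 2118; 916^128 ≡ 2118^2 = 4485924 ≡ 2437; 916^256 ≡ 2437^2 = 5938969 ≡ 813; 916^512 ≡ 813^2 = 660969 ≡ 842; 755 = 512 + 128 + 64 + 32 + 16 + 2 + 1, so 916^755 ≡ 842·2437·2118·2292·2524·2696·916 ≡ 128 (mod 2987)
  → matches h = 128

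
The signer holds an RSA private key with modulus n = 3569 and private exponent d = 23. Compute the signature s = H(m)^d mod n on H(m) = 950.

(H(m))^2 ≡ 950^2 = 902500 ≡ 3112
(H(m))^4 ≡ 3112^2 = 9684544 ≡ 1847
(H(m))^8 ≡ 1847^2 = 3411409 ≡ 3014
(H(m))^16 ≡ 3014^2 = 9084196 ≡ 1091
23 = 16 + 4 + 2 + 1, so (H(m))^23 ≡ 1091·1847·3112·950 ≡ 2725 (mod 3569)

2725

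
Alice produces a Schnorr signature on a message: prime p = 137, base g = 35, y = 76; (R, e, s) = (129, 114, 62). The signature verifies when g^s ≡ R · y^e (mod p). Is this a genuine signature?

g^s mod p:
Squares mod 137: 35^1≡35, 35^2≡129, 35^4≡64, 35^8≡123, 35^16≡59, 35^32≡56
62 = 32 + 16 + 8 + 4 + 2, so 35^62 ≡ 56·59·123·64·129 ≡ 19 (mod 137)
R · y^e mod p:
Squares mod 137: 76^1≡76, 76^2≡22, 76^4≡73, 76^8≡123, 76^16≡59, 76^32≡56, 76^64≡122
114 = 64 + 32 + 16 + 2, so 76^114 ≡ 122·56·59·22 ≡ 63 (mod 137)
129·63 = 8127 ≡ 44 (mod 137)
19 ≠ 44; the check fails.

forged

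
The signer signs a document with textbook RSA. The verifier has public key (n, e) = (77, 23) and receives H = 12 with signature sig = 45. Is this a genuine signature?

sig^2 ≡ 45^2 = 2025 ≡ 23
sig^4 ≡ 23^2 = 529 ≡ 67
sig^8 ≡ 67^2 = 4489 ≡ 23
sig^16 ≡ 23^2 = 529 ≡ 67
23 = 16 + 4 + 2 + 1, so sig^23 ≡ 67·67·23·45 ≡ 12 (mod 77)
12 = H, so the signature checks out.

genuine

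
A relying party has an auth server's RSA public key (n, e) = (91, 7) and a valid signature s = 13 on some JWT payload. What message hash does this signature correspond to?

13

s^2 ≡ 13^2 = 169 ≡ 78
s^4 ≡ 78^2 = 6084 ≡ 78
7 = 4 + 2 + 1, so s^7 ≡ 78·78·13 ≡ 13 (mod 91)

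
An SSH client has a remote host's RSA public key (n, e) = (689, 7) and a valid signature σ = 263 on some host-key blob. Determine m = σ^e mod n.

614

σ^2 ≡ 263^2 = 69169 ≡ 269
σ^4 ≡ 269^2 = 72361 ≡ 16
7 = 4 + 2 + 1, so σ^7 ≡ 16·269·263 ≡ 614 (mod 689)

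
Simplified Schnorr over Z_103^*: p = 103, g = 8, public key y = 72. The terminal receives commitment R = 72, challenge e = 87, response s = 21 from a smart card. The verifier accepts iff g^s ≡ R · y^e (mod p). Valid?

g^s mod p:
Squares mod 103: 8^1≡8, 8^2≡64, 8^4≡79, 8^8≡61, 8^16≡13
21 = 16 + 4 + 1, so 8^21 ≡ 13·79·8 ≡ 79 (mod 103)
R · y^e mod p:
Squares mod 103: 72^1≡72, 72^2≡34, 72^4≡23, 72^8≡14, 72^16≡93, 72^32≡100, 72^64≡9
87 = 64 + 16 + 4 + 2 + 1, so 72^87 ≡ 9·93·23·34·72 ≡ 34 (mod 103)
72·34 = 2448 ≡ 79 (mod 103)
79 ≡ 79 (mod 103); signature holds.

yes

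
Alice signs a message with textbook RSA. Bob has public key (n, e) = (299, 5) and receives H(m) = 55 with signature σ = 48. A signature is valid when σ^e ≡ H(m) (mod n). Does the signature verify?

Squares mod 299: σ^1≡48, σ^2≡211, σ^4≡269
5 = 4 + 1, so σ^5 ≡ 269·48 ≡ 55 (mod 299)
Since 55 equals the digest 55, verification succeeds.

verifies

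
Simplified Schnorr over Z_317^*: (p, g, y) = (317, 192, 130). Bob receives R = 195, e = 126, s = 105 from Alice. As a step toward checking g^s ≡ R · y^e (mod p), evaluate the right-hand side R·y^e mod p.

190

130^2 = 16900 ≡ 99
130^4 ≡ 99^2 = 9801 ≡ 291
130^8 ≡ 291^2 = 84681 ≡ 42
130^16 ≡ 42^2 = 1764 ≡ 179
130^32 ≡ 179^2 = 32041 ≡ 24
130^64 ≡ 24^2 = 576 ≡ 259
126 = 64 + 32 + 16 + 8 + 4 + 2, so 130^126 ≡ 259·24·179·42·291·99 ≡ 66 (mod 317)
R · y^e ≡ 195·66 = 12870 ≡ 190 (mod 317)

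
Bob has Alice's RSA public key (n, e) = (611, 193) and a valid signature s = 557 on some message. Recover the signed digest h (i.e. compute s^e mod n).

s^2 ≡ 557^2 = 310249 ≡ 472
s^4 ≡ 472^2 = 222784 ≡ 380
s^8 ≡ 380^2 = 144400 ≡ 204
s^16 ≡ 204^2 = 41616 ≡ 68
s^32 ≡ 68^2 = 4624 ≡ 347
s^64 ≡ 347^2 = 120409 ≡ 42
s^128 ≡ 42^2 = 1764 ≡ 542
193 = 128 + 64 + 1, so s^193 ≡ 542·42·557 ≡ 76 (mod 611)

76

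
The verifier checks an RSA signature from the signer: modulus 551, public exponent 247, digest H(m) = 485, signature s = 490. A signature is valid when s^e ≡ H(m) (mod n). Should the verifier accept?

accept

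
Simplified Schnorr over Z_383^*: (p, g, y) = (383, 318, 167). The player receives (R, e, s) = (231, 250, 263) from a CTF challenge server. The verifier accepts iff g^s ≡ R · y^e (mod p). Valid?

yes

g^s mod p:
Squares mod 383: 318^1≡318, 318^2≡12, 318^4≡144, 318^8≡54, 318^16≡235, 318^32≡73, 318^64≡350, 318^128≡323, 318^256≡153
263 = 256 + 4 + 2 + 1, so 318^263 ≡ 153·144·12·318 ≡ 250 (mod 383)
R · y^e mod p:
Squares mod 383: 167^1≡167, 167^2≡313, 167^4≡304, 167^8≡113, 167^16≡130, 167^32≡48, 167^64≡6, 167^128≡36
250 = 128 + 64 + 32 + 16 + 8 + 2, so 167^250 ≡ 36·6·48·130·113·313 ≡ 336 (mod 383)
231·336 = 77616 ≡ 250 (mod 383)
250 ≡ 250 (mod 383); signature holds.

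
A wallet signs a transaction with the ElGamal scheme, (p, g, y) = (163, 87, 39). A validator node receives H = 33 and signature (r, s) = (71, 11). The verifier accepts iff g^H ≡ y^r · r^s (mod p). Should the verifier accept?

reject

Left side g^H mod p:
87^33 mod 163 = 136
Right side y^r · r^s mod p:
39^71 mod 163 = 83
71^11 mod 163 = 9
83·9 = 747 ≡ 95 (mod 163)
136 ≠ 95, so verification fails.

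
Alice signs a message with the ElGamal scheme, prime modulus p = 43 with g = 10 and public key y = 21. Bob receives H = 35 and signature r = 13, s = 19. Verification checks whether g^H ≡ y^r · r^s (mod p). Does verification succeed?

fails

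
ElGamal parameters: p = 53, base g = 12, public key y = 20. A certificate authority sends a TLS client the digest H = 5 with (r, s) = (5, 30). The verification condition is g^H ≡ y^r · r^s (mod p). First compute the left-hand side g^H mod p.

12^2 = 144 ≡ 38
12^4 ≡ 38^2 = 1444 ≡ 13
5 = 4 + 1, so 12^5 ≡ 13·12 ≡ 50 (mod 53)

50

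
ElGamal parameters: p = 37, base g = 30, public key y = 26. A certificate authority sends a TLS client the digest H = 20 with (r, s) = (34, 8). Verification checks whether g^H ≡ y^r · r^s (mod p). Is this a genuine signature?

forged

Left side g^H mod p:
Squares mod 37: 30^1≡30, 30^2≡12, 30^4≡33, 30^8≡16, 30^16≡34
20 = 16 + 4, so 30^20 ≡ 34·33 ≡ 12 (mod 37)
Right side y^r · r^s mod p:
Squares mod 37: 26^1≡26, 26^2≡10, 26^4≡26, 26^8≡10, 26^16≡26, 26^32≡10
34 = 32 + 2, so 26^34 ≡ 10·10 ≡ 26 (mod 37)
Squares mod 37: 34^1≡34, 34^2≡9, 34^4≡7, 34^8≡12
34^8 ≡ 12 (mod 37)
26·12 = 312 ≡ 16 (mod 37)
12 ≠ 16, so verification fails.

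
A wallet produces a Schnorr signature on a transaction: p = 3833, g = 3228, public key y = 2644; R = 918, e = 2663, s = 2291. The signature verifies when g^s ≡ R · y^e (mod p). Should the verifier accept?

accept

g^s mod p:
Squares mod 3833: 3228^1≡3228, 3228^2≡1890, 3228^4≡3577, 3228^8≡375, 3228^16≡2637, 3228^32≡707, 3228^64≡1559, 3228^128≡359, 3228^256≡2392, 3228^512≡2828, 3228^1024≡1946, 3228^2048≡3745
2291 = 2048 + 128 + 64 + 32 + 16 + 2 + 1, so 3228^2291 ≡ 3745·359·1559·707·2637·1890·3228 ≡ 632 (mod 3833)
R · y^e mod p:
Squares mod 3833: 2644^1≡2644, 2644^2≡3177, 2644^4≡1040, 2644^8≡694, 2644^16≡2511, 2644^32≡3669, 2644^64≡65, 2644^128≡392, 2644^256≡344, 2644^512≡3346, 2644^1024≡3356, 2644^2048≡1382
2663 = 2048 + 512 + 64 + 32 + 4 + 2 + 1, so 2644^2663 ≡ 1382·3346·65·3669·1040·3177·2644 ≡ 2865 (mod 3833)
918·2865 = 2630070 ≡ 632 (mod 3833)
632 ≡ 632 (mod 3833); signature holds.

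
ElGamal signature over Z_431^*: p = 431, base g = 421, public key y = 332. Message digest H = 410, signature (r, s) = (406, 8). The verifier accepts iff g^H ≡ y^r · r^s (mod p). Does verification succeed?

fails

Left side g^H mod p:
Squares mod 431: 421^1≡421, 421^2≡100, 421^4≡87, 421^8≡242, 421^16≡379, 421^32≡118, 421^64≡132, 421^128≡184, 421^256≡238
410 = 256 + 128 + 16 + 8 + 2, so 421^410 ≡ 238·184·379·242·100 ≡ 288 (mod 431)
Right side y^r · r^s mod p:
Squares mod 431: 332^1≡332, 332^2≡319, 332^4≡45, 332^8≡301, 332^16≡91, 332^32≡92, 332^64≡275, 332^128≡200, 332^256≡348
406 = 256 + 128 + 16 + 4 + 2, so 332^406 ≡ 348·200·91·45·319 ≡ 364 (mod 431)
Squares mod 431: 406^1≡406, 406^2≡194, 406^4≡139, 406^8≡357
406^8 ≡ 357 (mod 431)
364·357 = 129948 ≡ 217 (mod 431)
288 ≠ 217, so verification fails.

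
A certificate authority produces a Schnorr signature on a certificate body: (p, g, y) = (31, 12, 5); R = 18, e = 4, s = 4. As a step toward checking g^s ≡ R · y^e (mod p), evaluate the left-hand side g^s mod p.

Squares mod 31: 12^1≡12, 12^2≡20, 12^4≡28
12^4 ≡ 28 (mod 31)

28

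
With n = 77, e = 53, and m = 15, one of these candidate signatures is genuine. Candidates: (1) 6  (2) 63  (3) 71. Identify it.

Candidate 1: Squares mod 77: 6^1≡6, 6^2≡36, 6^4≡64, 6^8≡15, 6^16≡71, 6^32≡36; 53 = 32 + 16 + 4 + 1, so 6^53 ≡ 36·71·64·6 ≡ 62 (mod 77)
Candidate 2: Squares mod 77: 63^1≡63, 63^2≡42, 63^4≡70, 63^8≡49, 63^16≡14, 63^32≡42; 53 = 32 + 16 + 4 + 1, so 63^53 ≡ 42·14·70·63 ≡ 28 (mod 77)
Candidate 3: Squares mod 77: 71^1≡71, 71^2≡36, 71^4≡64, 71^8≡15, 71^16≡71, 71^32≡36; 53 = 32 + 16 + 4 + 1, so 71^53 ≡ 36·71·64·71 ≡ 15 (mod 77)
  → matches m = 15

3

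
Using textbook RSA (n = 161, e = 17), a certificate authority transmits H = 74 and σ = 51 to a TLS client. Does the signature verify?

does not verify

σ^2 ≡ 51^2 = 2601 ≡ 25
σ^4 ≡ 25^2 = 625 ≡ 142
σ^8 ≡ 142^2 = 20164 ≡ 39
σ^16 ≡ 39^2 = 1521 ≡ 72
17 = 16 + 1, so σ^17 ≡ 72·51 ≡ 130 (mod 161)
130 ≠ 74, so verification fails.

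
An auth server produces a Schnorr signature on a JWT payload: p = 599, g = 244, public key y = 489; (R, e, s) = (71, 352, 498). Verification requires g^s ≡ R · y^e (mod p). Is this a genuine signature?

g^s mod p:
244^2 = 59536 ≡ 235
244^4 ≡ 235^2 = 55225 ≡ 117
244^8 ≡ 117^2 = 13689 ≡ 511
244^16 ≡ 511^2 = 261121 ≡ 556
244^32 ≡ 556^2 = 309136 ≡ 52
244^64 ≡ 52^2 = 2704 ≡ 308
244^128 ≡ 308^2 = 94864 ≡ 222
244^256 ≡ 222^2 = 49284 ≡ 166
498 = 256 + 128 + 64 + 32 + 16 + 2, so 244^498 ≡ 166·222·308·52·556·235 ≡ 3 (mod 599)
R · y^e mod p:
489^2 = 239121 ≡ 120
489^4 ≡ 120^2 = 14400 ≡ 24
489^8 ≡ 24^2 = 576
489^16 ≡ 576^2 = 331776 ≡ 529
489^32 ≡ 529^2 = 279841 ≡ 108
489^64 ≡ 108^2 = 11664 ≡ 283
489^128 ≡ 283^2 = 80089 ≡ 422
489^256 ≡ 422^2 = 178084 ≡ 181
352 = 256 + 64 + 32, so 489^352 ≡ 181·283·108 ≡ 319 (mod 599)
71·319 = 22649 ≡ 486 (mod 599)
3 ≠ 486; the check fails.

forged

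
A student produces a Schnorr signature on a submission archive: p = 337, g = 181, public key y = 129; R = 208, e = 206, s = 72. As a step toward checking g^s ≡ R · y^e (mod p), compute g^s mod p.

181^2 = 32761 ≡ 72
181^4 ≡ 72^2 = 5184 ≡ 129
181^8 ≡ 129^2 = 16641 ≡ 128
181^16 ≡ 128^2 = 16384 ≡ 208
181^32 ≡ 208^2 = 43264 ≡ 128
181^64 ≡ 128^2 = 16384 ≡ 208
72 = 64 + 8, so 181^72 ≡ 208·128 ≡ 1 (mod 337)

1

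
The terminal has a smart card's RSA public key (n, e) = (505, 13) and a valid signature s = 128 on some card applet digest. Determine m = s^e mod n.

s^13 mod 505 = 433

433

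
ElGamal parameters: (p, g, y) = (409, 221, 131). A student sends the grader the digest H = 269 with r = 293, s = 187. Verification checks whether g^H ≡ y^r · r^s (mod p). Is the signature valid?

Left side g^H mod p:
221^2 = 48841 ≡ 170
221^4 ≡ 170^2 = 28900 ≡ 270
221^8 ≡ 270^2 = 72900 ≡ 98
221^16 ≡ 98^2 = 9604 ≡ 197
221^32 ≡ 197^2 = 38809 ≡ 363
221^64 ≡ 363^2 = 131769 ≡ 71
221^128 ≡ 71^2 = 5041 ≡ 133
221^256 ≡ 133^2 = 17689 ≡ 102
269 = 256 + 8 + 4 + 1, so 221^269 ≡ 102·98·270·221 ≡ 260 (mod 409)
Right side y^r · r^s mod p:
131^2 = 17161 ≡ 392
131^4 ≡ 392^2 = 153664 ≡ 289
131^8 ≡ 289^2 = 83521 ≡ 85
131^16 ≡ 85^2 = 7225 ≡ 272
131^32 ≡ 272^2 = 73984 ≡ 364
131^64 ≡ 364^2 = 132496 ≡ 389
131^128 ≡ 389^2 = 151321 ≡ 400
131^256 ≡ 400^2 = 160000 ≡ 81
293 = 256 + 32 + 4 + 1, so 131^293 ≡ 81·364·289·131 ≡ 136 (mod 409)
293^2 = 85849 ≡ 368
293^4 ≡ 368^2 = 135424 ≡ 45
293^8 ≡ 45^2 = 2025 ≡ 389
293^16 ≡ 389^2 = 151321 ≡ 400
293^32 ≡ 400^2 = 160000 ≡ 81
293^64 ≡ 81^2 = 6561 ≡ 17
293^128 ≡ 17^2 = 289
187 = 128 + 32 + 16 + 8 + 2 + 1, so 293^187 ≡ 289·81·400·389·368·293 ≡ 38 (mod 409)
136·38 = 5168 ≡ 260 (mod 409)
260 ≡ 260 (mod 409), so the signature is genuine.

valid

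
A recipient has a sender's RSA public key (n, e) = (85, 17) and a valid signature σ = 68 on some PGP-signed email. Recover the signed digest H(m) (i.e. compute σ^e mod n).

68

σ^2 ≡ 68^2 = 4624 ≡ 34
σ^4 ≡ 34^2 = 1156 ≡ 51
σ^8 ≡ 51^2 = 2601 ≡ 51
σ^16 ≡ 51^2 = 2601 ≡ 51
17 = 16 + 1, so σ^17 ≡ 51·68 ≡ 68 (mod 85)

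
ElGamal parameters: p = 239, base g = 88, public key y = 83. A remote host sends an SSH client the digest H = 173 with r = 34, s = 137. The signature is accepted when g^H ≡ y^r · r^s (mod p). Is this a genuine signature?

Left side g^H mod p:
88^2 = 7744 ≡ 96
88^4 ≡ 96^2 = 9216 ≡ 134
88^8 ≡ 134^2 = 17956 ≡ 31
88^16 ≡ 31^2 = 961 ≡ 5
88^32 ≡ 5^2 = 25
88^64 ≡ 25^2 = 625 ≡ 147
88^128 ≡ 147^2 = 21609 ≡ 99
173 = 128 + 32 + 8 + 4 + 1, so 88^173 ≡ 99·25·31·134·88 ≡ 8 (mod 239)
Right side y^r · r^s mod p:
83^2 = 6889 ≡ 197
83^4 ≡ 197^2 = 38809 ≡ 91
83^8 ≡ 91^2 = 8281 ≡ 155
83^16 ≡ 155^2 = 24025 ≡ 125
83^32 ≡ 125^2 = 15625 ≡ 90
34 = 32 + 2, so 83^34 ≡ 90·197 ≡ 44 (mod 239)
34^2 = 1156 ≡ 200
34^4 ≡ 200^2 = 40000 ≡ 87
34^8 ≡ 87^2 = 7569 ≡ 160
34^16 ≡ 160^2 = 25600 ≡ 27
34^32 ≡ 27^2 = 729 ≡ 12
34^64 ≡ 12^2 = 144
34^128 ≡ 144^2 = 20736 ≡ 182
137 = 128 + 8 + 1, so 34^137 ≡ 182·160·34 ≡ 142 (mod 239)
44·142 = 6248 ≡ 34 (mod 239)
8 ≠ 34, so verification fails.

forged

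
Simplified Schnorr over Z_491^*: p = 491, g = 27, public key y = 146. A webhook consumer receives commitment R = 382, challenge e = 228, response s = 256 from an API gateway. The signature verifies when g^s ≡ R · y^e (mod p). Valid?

g^s mod p:
27^256 mod 491 = 17
R · y^e mod p:
146^228 mod 491 = 438
382·438 = 167316 ≡ 376 (mod 491)
17 ≠ 376; the check fails.

no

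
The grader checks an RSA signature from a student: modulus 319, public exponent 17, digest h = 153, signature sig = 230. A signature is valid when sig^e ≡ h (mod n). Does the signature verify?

verifies

Squares mod 319: sig^1≡230, sig^2≡265, sig^4≡45, sig^8≡111, sig^16≡199
17 = 16 + 1, so sig^17 ≡ 199·230 ≡ 153 (mod 319)
sig^17 mod 319 = 153 matches h.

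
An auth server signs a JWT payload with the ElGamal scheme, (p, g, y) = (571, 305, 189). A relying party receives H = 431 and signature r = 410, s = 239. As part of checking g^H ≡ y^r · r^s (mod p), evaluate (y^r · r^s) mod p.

189^2 = 35721 ≡ 319
189^4 ≡ 319^2 = 101761 ≡ 123
189^8 ≡ 123^2 = 15129 ≡ 283
189^16 ≡ 283^2 = 80089 ≡ 149
189^32 ≡ 149^2 = 22201 ≡ 503
189^64 ≡ 503^2 = 253009 ≡ 56
189^128 ≡ 56^2 = 3136 ≡ 281
189^256 ≡ 281^2 = 78961 ≡ 163
410 = 256 + 128 + 16 + 8 + 2, so 189^410 ≡ 163·281·149·283·319 ≡ 390 (mod 571)
410^2 = 168100 ≡ 226
410^4 ≡ 226^2 = 51076 ≡ 257
410^8 ≡ 257^2 = 66049 ≡ 384
410^16 ≡ 384^2 = 147456 ≡ 138
410^32 ≡ 138^2 = 19044 ≡ 201
410^64 ≡ 201^2 = 40401 ≡ 431
410^128 ≡ 431^2 = 185761 ≡ 186
239 = 128 + 64 + 32 + 8 + 4 + 2 + 1, so 410^239 ≡ 186·431·201·384·257·226·410 ≡ 544 (mod 571)
y^r · r^s ≡ 390·544 = 212160 ≡ 319 (mod 571)

319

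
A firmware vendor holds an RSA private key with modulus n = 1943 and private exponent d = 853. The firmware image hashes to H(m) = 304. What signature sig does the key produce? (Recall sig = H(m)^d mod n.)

959

Squares mod 1943: (H(m))^1≡304, (H(m))^2≡1095, (H(m))^4≡194, (H(m))^8≡719, (H(m))^16≡123, (H(m))^32≡1528, (H(m))^64≡1241, (H(m))^128≡1225, (H(m))^256≡629, (H(m))^512≡1212
853 = 512 + 256 + 64 + 16 + 4 + 1, so (H(m))^853 ≡ 1212·629·1241·123·194·304 ≡ 959 (mod 1943)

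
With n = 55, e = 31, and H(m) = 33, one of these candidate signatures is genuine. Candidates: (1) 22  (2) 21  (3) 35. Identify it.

Candidate 1: Squares mod 55: 22^1≡22, 22^2≡44, 22^4≡11, 22^8≡11, 22^16≡11; 31 = 16 + 8 + 4 + 2 + 1, so 22^31 ≡ 11·11·11·44·22 ≡ 33 (mod 55)
  → matches H(m) = 33
Candidate 2: Squares mod 55: 21^1≡21, 21^2≡1, 21^4≡1, 21^8≡1, 21^16≡1; 31 = 16 + 8 + 4 + 2 + 1, so 21^31 ≡ 1·1·1·1·21 ≡ 21 (mod 55)
Candidate 3: Squares mod 55: 35^1≡35, 35^2≡15, 35^4≡5, 35^8≡25, 35^16≡20; 31 = 16 + 8 + 4 + 2 + 1, so 35^31 ≡ 20·25·5·15·35 ≡ 35 (mod 55)

1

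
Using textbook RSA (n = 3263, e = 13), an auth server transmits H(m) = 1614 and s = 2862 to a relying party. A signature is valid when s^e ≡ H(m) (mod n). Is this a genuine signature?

s^2 ≡ 2862^2 = 8191044 ≡ 914
s^4 ≡ 914^2 = 835396 ≡ 68
s^8 ≡ 68^2 = 4624 ≡ 1361
13 = 8 + 4 + 1, so s^13 ≡ 1361·68·2862 ≡ 1614 (mod 3263)
Since 1614 equals the digest 1614, verification succeeds.

genuine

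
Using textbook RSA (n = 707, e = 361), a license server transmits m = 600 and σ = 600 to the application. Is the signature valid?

valid

σ^2 ≡ 600^2 = 360000 ≡ 137
σ^4 ≡ 137^2 = 18769 ≡ 387
σ^8 ≡ 387^2 = 149769 ≡ 592
σ^16 ≡ 592^2 = 350464 ≡ 499
σ^32 ≡ 499^2 = 249001 ≡ 137
σ^64 ≡ 137^2 = 18769 ≡ 387
σ^128 ≡ 387^2 = 149769 ≡ 592
σ^256 ≡ 592^2 = 350464 ≡ 499
361 = 256 + 64 + 32 + 8 + 1, so σ^361 ≡ 499·387·137·592·600 ≡ 600 (mod 707)
600 = m, so the signature checks out.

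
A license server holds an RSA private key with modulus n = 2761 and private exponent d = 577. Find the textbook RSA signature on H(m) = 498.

988

(H(m))^2 ≡ 498^2 = 248004 ≡ 2275
(H(m))^4 ≡ 2275^2 = 5175625 ≡ 1511
(H(m))^8 ≡ 1511^2 = 2283121 ≡ 2535
(H(m))^16 ≡ 2535^2 = 6426225 ≡ 1378
(H(m))^32 ≡ 1378^2 = 1898884 ≡ 2077
(H(m))^64 ≡ 2077^2 = 4313929 ≡ 1247
(H(m))^128 ≡ 1247^2 = 1555009 ≡ 566
(H(m))^256 ≡ 566^2 = 320356 ≡ 80
(H(m))^512 ≡ 80^2 = 6400 ≡ 878
577 = 512 + 64 + 1, so (H(m))^577 ≡ 878·1247·498 ≡ 988 (mod 2761)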